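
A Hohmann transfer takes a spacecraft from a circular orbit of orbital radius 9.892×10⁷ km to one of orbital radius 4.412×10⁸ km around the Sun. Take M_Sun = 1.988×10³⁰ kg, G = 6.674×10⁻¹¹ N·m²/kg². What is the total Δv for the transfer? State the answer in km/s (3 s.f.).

Δv_total ≈ 17.0 km/s

μ = GM = 6.674×10⁻¹¹ × 1.988×10³⁰ = 1.327×10²⁰ m³/s².
r₁ = 9.892×10⁷ km = 9.892×10¹⁰ m.
r₂ = 4.412×10⁸ km = 4.412×10¹¹ m.
Transfer ellipse a_t = (r₁ + r₂)/2 = 2.701×10¹¹ m.
At r₁: circular v_c1 = √(μ/r₁) = 36620 m/s; transfer-perihelion v_p = √[μ(2/r₁ − 1/a_t)] = 46810 m/s.
Δv₁ = v_p − v_c1 = 10190 m/s.
At r₂: circular v_c2 = √(μ/r₂) = 17340 m/s; transfer-aphelion v_a = √[μ(2/r₂ − 1/a_t)] = 10500 m/s.
Δv₂ = v_c2 − v_a = 6846 m/s.
Total Δv = Δv₁ + Δv₂ = 17030 m/s = 17.03 km/s.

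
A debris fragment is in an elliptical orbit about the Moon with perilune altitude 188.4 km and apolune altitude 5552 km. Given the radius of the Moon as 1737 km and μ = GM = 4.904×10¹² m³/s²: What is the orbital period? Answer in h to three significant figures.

T ≈ 7.79 h

r_p = 1737 + 188.4 = 1925.4 km = 1.9254×10⁶ m.
r_a = 1737 + 5552 = 7289.0 km = 7.2890×10⁶ m.
Semi-major axis a = (r_p + r_a)/2 = (1925.4 + 7289.0)/2 = 4607.2 km = 4.607×10⁶ m.
By Kepler's third law T = 2π√(a³/μ) = 2π × 4.466×10³ = 2.806×10⁴ s.
= 7.794 h.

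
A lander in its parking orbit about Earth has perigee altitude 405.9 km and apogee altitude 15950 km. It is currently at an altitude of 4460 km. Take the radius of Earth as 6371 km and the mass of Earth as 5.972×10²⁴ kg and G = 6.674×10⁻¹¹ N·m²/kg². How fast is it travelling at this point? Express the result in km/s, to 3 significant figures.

μ = GM = 6.674×10⁻¹¹ × 5.972×10²⁴ = 3.986×10¹⁴ m³/s².
r_p = 6371 + 405.9 = 6776.9 km = 6.7769×10⁶ m.
r_a = 6371 + 15950 = 22321 km = 2.2321×10⁷ m.
r = 6371 + 4460 = 10831 km = 1.083×10⁷ m.
Semi-major axis a = (r_p + r_a)/2 = 14549 km = 1.455×10⁷ m.
Vis-viva: v² = μ(2/r − 1/a) = 3.986×10¹⁴ × (1.847×10⁻⁷ − 6.873×10⁻⁸) = 4.620×10⁷ m²/s².
v = 6797 m/s = 6.797 km/s.

v ≈ 6.80 km/s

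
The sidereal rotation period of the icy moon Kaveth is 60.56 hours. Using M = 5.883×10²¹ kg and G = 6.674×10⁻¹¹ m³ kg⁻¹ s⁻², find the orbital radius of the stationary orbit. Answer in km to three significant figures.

r_sync ≈ 7790 km

μ = GM = 6.674×10⁻¹¹ × 5.883×10²¹ = 3.926×10¹¹ m³/s².
T = 60.56 hours = 2.180×10⁵ s.
A synchronous orbit has period T, so by Kepler's third law a = (μT²/4π²)^(1/3).
μT²/4π² = 3.926×10¹¹ × (2.180×10⁵)² / 39.48 = 4.727×10²⁰ m³.
a = 7.790×10⁶ m = 7789.9 km.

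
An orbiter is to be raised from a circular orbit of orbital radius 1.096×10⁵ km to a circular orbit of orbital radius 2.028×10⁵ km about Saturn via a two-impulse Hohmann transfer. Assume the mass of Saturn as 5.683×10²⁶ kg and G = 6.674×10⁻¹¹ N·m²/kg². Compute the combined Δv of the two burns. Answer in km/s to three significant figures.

μ = GM = 6.674×10⁻¹¹ × 5.683×10²⁶ = 3.793×10¹⁶ m³/s².
r₁ = 1.096×10⁵ km = 1.096×10⁸ m.
r₂ = 2.028×10⁵ km = 2.028×10⁸ m.
Transfer ellipse a_t = (r₁ + r₂)/2 = 1.562×10⁸ m.
At r₁: circular v_c1 = √(μ/r₁) = 18600 m/s; transfer-perikrone v_p = √[μ(2/r₁ − 1/a_t)] = 21200 m/s.
Δv₁ = v_p − v_c1 = 2594 m/s.
At r₂: circular v_c2 = √(μ/r₂) = 13680 m/s; transfer-apokrone v_a = √[μ(2/r₂ − 1/a_t)] = 11460 m/s.
Δv₂ = v_c2 − v_a = 2220 m/s.
Total Δv = Δv₁ + Δv₂ = 4814 m/s = 4.814 km/s.

Δv_total ≈ 4.81 km/s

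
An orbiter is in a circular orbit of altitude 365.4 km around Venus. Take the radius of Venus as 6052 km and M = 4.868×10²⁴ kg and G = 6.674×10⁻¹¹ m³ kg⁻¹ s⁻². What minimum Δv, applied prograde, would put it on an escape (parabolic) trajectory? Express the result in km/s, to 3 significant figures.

Δv ≈ 2.95 km/s

μ = GM = 6.674×10⁻¹¹ × 4.868×10²⁴ = 3.249×10¹⁴ m³/s².
r = 6052 + 365.4 = 6417.4 km = 6.4174×10⁶ m.
Circular speed v_c = √(μ/r) = 7115 m/s.
Escape speed v_esc = √(2μ/r) = √2 × v_c = 10060 m/s.
Δv = v_esc − v_c = 2947 m/s = 2.947 km/s.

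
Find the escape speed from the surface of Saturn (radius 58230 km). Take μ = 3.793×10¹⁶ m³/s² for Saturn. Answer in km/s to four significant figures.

r = R = 5.823×10⁷ m.
Escape speed v_esc = √(2μ/r) = √(2 × 3.793×10¹⁶ / 5.823×10⁷) = √(1.303×10⁹) = 36090 m/s.
= 36.09 km/s.

v_esc ≈ 36.09 km/s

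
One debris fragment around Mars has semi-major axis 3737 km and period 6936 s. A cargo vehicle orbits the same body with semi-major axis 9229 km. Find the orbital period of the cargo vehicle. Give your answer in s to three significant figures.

Kepler's third law: T² ∝ a³, so T₂ = T₁ (a₂/a₁)^(3/2).
a₂/a₁ = 2.470, (a₂/a₁)^(3/2) = 3.881.
T₂ = 6936 × 3.881 = 26920 s.

T₂ ≈ 26900 s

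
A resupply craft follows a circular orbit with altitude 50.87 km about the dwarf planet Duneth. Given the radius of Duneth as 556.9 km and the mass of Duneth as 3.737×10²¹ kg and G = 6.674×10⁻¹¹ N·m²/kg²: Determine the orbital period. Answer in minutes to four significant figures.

μ = GM = 6.674×10⁻¹¹ × 3.737×10²¹ = 2.494×10¹¹ m³/s².
r = 556.9 + 50.87 = 607.77 km = 6.0777×10⁵ m.
Kepler's third law: T = 2π√(r³/μ) = 2π√((6.078×10⁵)³ / 2.494×10¹¹).
r³/μ = 9.001×10⁵ s², so T = 2π × 9.488×10² = 5.961×10³ s.
Converting: 5.961×10³ s ÷ 60.00 = 99.35 minutes.

T ≈ 99.35 minutes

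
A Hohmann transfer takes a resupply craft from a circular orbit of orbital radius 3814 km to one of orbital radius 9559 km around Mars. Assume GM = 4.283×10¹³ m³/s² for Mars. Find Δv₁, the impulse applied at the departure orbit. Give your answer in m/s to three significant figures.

Δv ≈ 656 m/s

r₁ = 3814 km = 3.814×10⁶ m.
r₂ = 9559 km = 9.559×10⁶ m.
Transfer ellipse a_t = (r₁ + r₂)/2 = 6.686×10⁶ m.
At r₁: circular v_c1 = √(μ/r₁) = 3351 m/s; transfer-periapsis v_p = √[μ(2/r₁ − 1/a_t)] = 4007 m/s.
Δv₁ = v_p − v_c1 = 655.7 m/s.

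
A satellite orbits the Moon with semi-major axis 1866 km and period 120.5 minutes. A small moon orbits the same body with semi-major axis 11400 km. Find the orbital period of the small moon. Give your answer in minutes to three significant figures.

Kepler's third law: T² ∝ a³, so T₂ = T₁ (a₂/a₁)^(3/2).
a₂/a₁ = 6.109, (a₂/a₁)^(3/2) = 15.10.
T₂ = 120.5 × 15.10 = 1820 minutes.

T₂ ≈ 1820 minutes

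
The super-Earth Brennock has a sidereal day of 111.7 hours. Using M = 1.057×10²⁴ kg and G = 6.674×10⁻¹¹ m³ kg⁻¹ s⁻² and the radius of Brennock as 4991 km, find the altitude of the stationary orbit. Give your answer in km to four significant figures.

μ = GM = 6.674×10⁻¹¹ × 1.057×10²⁴ = 7.054×10¹³ m³/s².
T = 111.7 hours = 4.021×10⁵ s.
A synchronous orbit has period T, so by Kepler's third law a = (μT²/4π²)^(1/3).
μT²/4π² = 7.054×10¹³ × (4.021×10⁵)² / 39.48 = 2.889×10²³ m³.
a = 6.611×10⁷ m = 66111 km.
Altitude h = a − R = 66111 − 4991 = 61120 km.

h_sync ≈ 61120 km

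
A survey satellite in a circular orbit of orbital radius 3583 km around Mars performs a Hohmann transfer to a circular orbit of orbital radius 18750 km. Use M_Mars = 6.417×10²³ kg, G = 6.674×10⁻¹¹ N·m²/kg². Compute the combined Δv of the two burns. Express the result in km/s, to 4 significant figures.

Δv_total ≈ 1.678 km/s

μ = GM = 6.674×10⁻¹¹ × 6.417×10²³ = 4.283×10¹³ m³/s².
r₁ = 3583 km = 3.583×10⁶ m.
r₂ = 18750 km = 1.875×10⁷ m.
Transfer ellipse a_t = (r₁ + r₂)/2 = 1.117×10⁷ m.
At r₁: circular v_c1 = √(μ/r₁) = 3457 m/s; transfer-periapsis v_p = √[μ(2/r₁ − 1/a_t)] = 4480 m/s.
Δv₁ = v_p − v_c1 = 1023 m/s.
At r₂: circular v_c2 = √(μ/r₂) = 1511 m/s; transfer-apoapsis v_a = √[μ(2/r₂ − 1/a_t)] = 856.1 m/s.
Δv₂ = v_c2 − v_a = 655.2 m/s.
Total Δv = Δv₁ + Δv₂ = 1678 m/s = 1.678 km/s.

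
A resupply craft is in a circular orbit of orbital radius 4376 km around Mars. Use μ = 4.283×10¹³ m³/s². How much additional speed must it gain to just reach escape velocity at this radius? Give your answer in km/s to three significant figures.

Δv ≈ 1.30 km/s

r = 4376 km = 4.376×10⁶ m.
Circular speed v_c = √(μ/r) = 3128 m/s.
Escape speed v_esc = √(2μ/r) = √2 × v_c = 4424 m/s.
Δv = v_esc − v_c = 1296 m/s = 1.296 km/s.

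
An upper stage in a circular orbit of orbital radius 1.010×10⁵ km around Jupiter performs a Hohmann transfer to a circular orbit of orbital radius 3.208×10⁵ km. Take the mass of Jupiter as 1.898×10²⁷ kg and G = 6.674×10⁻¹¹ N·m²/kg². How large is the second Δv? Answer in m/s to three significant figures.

Δv ≈ 6120 m/s

μ = GM = 6.674×10⁻¹¹ × 1.898×10²⁷ = 1.267×10¹⁷ m³/s².
r₁ = 1.010×10⁵ km = 1.010×10⁸ m.
r₂ = 3.208×10⁵ km = 3.208×10⁸ m.
Transfer ellipse a_t = (r₁ + r₂)/2 = 2.109×10⁸ m.
At r₁: circular v_c1 = √(μ/r₁) = 35410 m/s; transfer-perijove v_p = √[μ(2/r₁ − 1/a_t)] = 43680 m/s.
At r₂: circular v_c2 = √(μ/r₂) = 19870 m/s; transfer-apojove v_a = √[μ(2/r₂ − 1/a_t)] = 13750 m/s.
Δv₂ = v_c2 − v_a = 6120 m/s.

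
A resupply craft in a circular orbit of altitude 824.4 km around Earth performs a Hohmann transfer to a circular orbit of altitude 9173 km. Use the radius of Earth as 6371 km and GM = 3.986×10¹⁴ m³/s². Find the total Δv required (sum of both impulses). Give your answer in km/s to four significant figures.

Δv_total ≈ 2.295 km/s

r₁ = 6371 + 824.4 = 7195.4 km = 7.1954×10⁶ m.
r₂ = 6371 + 9173 = 15544 km = 1.5544×10⁷ m.
Transfer ellipse a_t = (r₁ + r₂)/2 = 1.137×10⁷ m.
At r₁: circular v_c1 = √(μ/r₁) = 7443 m/s; transfer-perigee v_p = √[μ(2/r₁ − 1/a_t)] = 8703 m/s.
Δv₁ = v_p − v_c1 = 1260 m/s.
At r₂: circular v_c2 = √(μ/r₂) = 5064 m/s; transfer-apogee v_a = √[μ(2/r₂ − 1/a_t)] = 4028 m/s.
Δv₂ = v_c2 − v_a = 1035 m/s.
Total Δv = Δv₁ + Δv₂ = 2295 m/s = 2.295 km/s.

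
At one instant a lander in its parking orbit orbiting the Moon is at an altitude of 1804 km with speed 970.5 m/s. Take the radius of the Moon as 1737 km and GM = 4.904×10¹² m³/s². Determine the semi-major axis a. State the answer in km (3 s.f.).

a ≈ 2680 km

r = 1737 + 1804 = 3541.0 km = 3.541×10⁶ m.
Specific orbital energy ε = v²/2 − μ/r = (970.5)²/2 − 4.904×10¹²/3.541×10⁶ = -9.140×10⁵ J/kg.
Since ε = −μ/(2a), a = −μ/(2ε) = 2.683×10⁶ m = 2682.8 km.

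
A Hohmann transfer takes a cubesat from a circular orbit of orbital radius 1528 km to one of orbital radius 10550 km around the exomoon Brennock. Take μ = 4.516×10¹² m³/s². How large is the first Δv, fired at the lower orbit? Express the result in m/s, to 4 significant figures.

r₁ = 1528 km = 1.528×10⁶ m.
r₂ = 10550 km = 1.055×10⁷ m.
Transfer ellipse a_t = (r₁ + r₂)/2 = 6.039×10⁶ m.
At r₁: circular v_c1 = √(μ/r₁) = 1719 m/s; transfer-periapsis v_p = √[μ(2/r₁ − 1/a_t)] = 2272 m/s.
Δv₁ = v_p − v_c1 = 553.1 m/s.

Δv ≈ 553.1 m/s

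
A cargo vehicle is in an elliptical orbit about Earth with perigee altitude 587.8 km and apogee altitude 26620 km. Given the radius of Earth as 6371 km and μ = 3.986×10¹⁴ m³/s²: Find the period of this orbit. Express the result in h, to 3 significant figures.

r_p = 6371 + 587.8 = 6958.8 km = 6.9588×10⁶ m.
r_a = 6371 + 26620 = 32991 km = 3.2991×10⁷ m.
Semi-major axis a = (r_p + r_a)/2 = (6958.8 + 32991)/2 = 19975 km = 1.997×10⁷ m.
By Kepler's third law T = 2π√(a³/μ) = 2π × 4.472×10³ = 2.810×10⁴ s.
= 7.804 h.

T ≈ 7.80 h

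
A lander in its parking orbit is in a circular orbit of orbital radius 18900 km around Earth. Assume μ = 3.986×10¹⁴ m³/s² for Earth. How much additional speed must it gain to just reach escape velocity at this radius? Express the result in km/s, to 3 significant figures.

Δv ≈ 1.90 km/s

r = 18900 km = 1.890×10⁷ m.
Circular speed v_c = √(μ/r) = 4592 m/s.
Escape speed v_esc = √(2μ/r) = √2 × v_c = 6495 m/s.
Δv = v_esc − v_c = 1902 m/s = 1.902 km/s.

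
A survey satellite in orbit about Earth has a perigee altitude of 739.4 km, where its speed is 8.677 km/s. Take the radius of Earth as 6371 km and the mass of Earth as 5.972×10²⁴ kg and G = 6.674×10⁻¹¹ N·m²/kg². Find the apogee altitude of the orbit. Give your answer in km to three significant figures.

apogee altitude ≈ 8170 km

μ = GM = 6.674×10⁻¹¹ × 5.972×10²⁴ = 3.986×10¹⁴ m³/s².
r_p = 6371 + 739.4 = 7110.4 km = 7.110×10⁶ m.
Specific energy ε = v²/2 − μ/r = -1.841×10⁷ J/kg, so a = −μ/(2ε) = 1.083×10⁷ m.
The apsides satisfy r_p + r_a = 2a, so the apogee radius is 2a − r_p = 1.454×10⁷ m = 14540 km.
Apogee altitude = 14540 − 6371 = 8168.9 km.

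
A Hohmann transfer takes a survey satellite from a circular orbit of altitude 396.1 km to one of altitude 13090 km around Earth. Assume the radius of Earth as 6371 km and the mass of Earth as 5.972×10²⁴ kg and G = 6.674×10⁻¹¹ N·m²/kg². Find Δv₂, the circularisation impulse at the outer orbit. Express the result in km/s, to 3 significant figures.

μ = GM = 6.674×10⁻¹¹ × 5.972×10²⁴ = 3.986×10¹⁴ m³/s².
r₁ = 6371 + 396.1 = 6767.1 km = 6.7671×10⁶ m.
r₂ = 6371 + 13090 = 19461 km = 1.9461×10⁷ m.
Transfer ellipse a_t = (r₁ + r₂)/2 = 1.311×10⁷ m.
At r₁: circular v_c1 = √(μ/r₁) = 7675 m/s; transfer-perigee v_p = √[μ(2/r₁ − 1/a_t)] = 9349 m/s.
At r₂: circular v_c2 = √(μ/r₂) = 4526 m/s; transfer-apogee v_a = √[μ(2/r₂ − 1/a_t)] = 3251 m/s.
Δv₂ = v_c2 − v_a = 1275 m/s.
= 1.275 km/s.

Δv ≈ 1.27 km/s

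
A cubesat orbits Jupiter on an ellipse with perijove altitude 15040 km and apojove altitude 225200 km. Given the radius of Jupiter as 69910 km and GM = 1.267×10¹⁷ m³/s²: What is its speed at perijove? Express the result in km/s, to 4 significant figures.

r_p = 69910 + 15040 = 84950 km = 8.4950×10⁷ m.
r_a = 69910 + 225200 = 295110 km = 2.9511×10⁸ m.
Semi-major axis a = (r_p + r_a)/2 = 1.9003×10⁵ km = 1.900×10⁸ m.
Vis-viva: v² = μ(2/r − 1/a) = 1.267×10¹⁷ × (2.354×10⁻⁸ − 5.262×10⁻⁹) = 2.316×10⁹ m²/s².
v = 48130 m/s = 48.13 km/s.

v ≈ 48.13 km/s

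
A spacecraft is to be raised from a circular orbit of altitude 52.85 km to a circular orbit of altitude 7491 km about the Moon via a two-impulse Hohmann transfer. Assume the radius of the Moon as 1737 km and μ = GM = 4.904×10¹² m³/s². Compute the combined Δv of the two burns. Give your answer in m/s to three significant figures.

r₁ = 1737 + 52.85 = 1789.8 km = 1.7898×10⁶ m.
r₂ = 1737 + 7491 = 9228.0 km = 9.2280×10⁶ m.
Transfer ellipse a_t = (r₁ + r₂)/2 = 5.509×10⁶ m.
At r₁: circular v_c1 = √(μ/r₁) = 1655 m/s; transfer-perilune v_p = √[μ(2/r₁ − 1/a_t)] = 2142 m/s.
Δv₁ = v_p − v_c1 = 487.1 m/s.
At r₂: circular v_c2 = √(μ/r₂) = 729.0 m/s; transfer-apolune v_a = √[μ(2/r₂ − 1/a_t)] = 415.5 m/s.
Δv₂ = v_c2 − v_a = 313.5 m/s.
Total Δv = Δv₁ + Δv₂ = 800.5 m/s.

Δv_total ≈ 801 m/s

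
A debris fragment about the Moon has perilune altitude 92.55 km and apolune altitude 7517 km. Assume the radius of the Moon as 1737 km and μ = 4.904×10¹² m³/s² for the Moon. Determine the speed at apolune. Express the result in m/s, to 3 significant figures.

r_p = 1737 + 92.55 = 1829.5 km = 1.8296×10⁶ m.
r_a = 1737 + 7517 = 9254.0 km = 9.2540×10⁶ m.
Semi-major axis a = (r_p + r_a)/2 = 5541.8 km = 5.542×10⁶ m.
Vis-viva: v² = μ(2/r − 1/a) = 4.904×10¹² × (2.161×10⁻⁷ − 1.804×10⁻⁷) = 1.750×10⁵ m²/s².
v = 418.3 m/s.

v ≈ 418 m/s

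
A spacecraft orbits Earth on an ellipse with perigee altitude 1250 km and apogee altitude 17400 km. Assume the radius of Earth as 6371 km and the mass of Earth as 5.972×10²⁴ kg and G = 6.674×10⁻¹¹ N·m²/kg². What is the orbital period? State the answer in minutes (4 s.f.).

T ≈ 326.2 minutes

μ = GM = 6.674×10⁻¹¹ × 5.972×10²⁴ = 3.986×10¹⁴ m³/s².
r_p = 6371 + 1250 = 7621.0 km = 7.6210×10⁶ m.
r_a = 6371 + 17400 = 23771 km = 2.3771×10⁷ m.
Semi-major axis a = (r_p + r_a)/2 = (7621.0 + 23771)/2 = 15696 km = 1.570×10⁷ m.
By Kepler's third law T = 2π√(a³/μ) = 2π × 3.115×10³ = 1.957×10⁴ s.
= 326.2 minutes.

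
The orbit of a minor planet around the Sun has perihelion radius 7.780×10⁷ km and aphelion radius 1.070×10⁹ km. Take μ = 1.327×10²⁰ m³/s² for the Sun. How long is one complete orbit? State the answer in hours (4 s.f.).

Semi-major axis a = (r_p + r_a)/2 = (7.7800×10⁷ + 1.0700×10⁹)/2 = 5.7390×10⁸ km = 5.739×10¹¹ m.
By Kepler's third law T = 2π√(a³/μ) = 2π × 3.774×10⁷ = 2.371×10⁸ s.
= 65870 hours.

T ≈ 65870 hours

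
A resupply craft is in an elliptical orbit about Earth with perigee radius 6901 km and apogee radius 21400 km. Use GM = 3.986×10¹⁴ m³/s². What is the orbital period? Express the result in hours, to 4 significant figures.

Semi-major axis a = (r_p + r_a)/2 = (6901.0 + 21400)/2 = 14150 km = 1.415×10⁷ m.
By Kepler's third law T = 2π√(a³/μ) = 2π × 2.666×10³ = 1.675×10⁴ s.
= 4.653 hours.

T ≈ 4.653 hours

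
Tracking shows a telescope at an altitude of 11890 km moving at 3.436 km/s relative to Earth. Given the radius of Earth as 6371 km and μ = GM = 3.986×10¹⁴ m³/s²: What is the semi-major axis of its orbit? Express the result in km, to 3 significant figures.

r = 6371 + 11890 = 18261 km = 1.826×10⁷ m.
Specific orbital energy ε = v²/2 − μ/r = (3436)²/2 − 3.986×10¹⁴/1.826×10⁷ = -1.592×10⁷ J/kg.
Since ε = −μ/(2a), a = −μ/(2ε) = 1.251×10⁷ m = 12515 km.

a ≈ 12500 km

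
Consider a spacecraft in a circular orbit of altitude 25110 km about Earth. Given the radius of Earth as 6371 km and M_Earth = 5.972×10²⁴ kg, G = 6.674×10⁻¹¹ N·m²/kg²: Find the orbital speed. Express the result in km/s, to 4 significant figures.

v ≈ 3.558 km/s

μ = GM = 6.674×10⁻¹¹ × 5.972×10²⁴ = 3.986×10¹⁴ m³/s².
r = 6371 + 25110 = 31481 km = 3.1481×10⁷ m.
For a circular orbit v = √(μ/r) = √(3.986×10¹⁴ / 3.148×10⁷) = √(1.266×10⁷) = 3558 m/s.
That is 3.558 km/s.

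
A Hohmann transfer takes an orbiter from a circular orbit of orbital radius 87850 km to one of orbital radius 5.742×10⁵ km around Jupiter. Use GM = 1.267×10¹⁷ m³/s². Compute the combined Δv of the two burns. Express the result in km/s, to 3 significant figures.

r₁ = 87850 km = 8.785×10⁷ m.
r₂ = 5.742×10⁵ km = 5.742×10⁸ m.
Transfer ellipse a_t = (r₁ + r₂)/2 = 3.310×10⁸ m.
At r₁: circular v_c1 = √(μ/r₁) = 37980 m/s; transfer-perijove v_p = √[μ(2/r₁ − 1/a_t)] = 50020 m/s.
Δv₁ = v_p − v_c1 = 12040 m/s.
At r₂: circular v_c2 = √(μ/r₂) = 14850 m/s; transfer-apojove v_a = √[μ(2/r₂ − 1/a_t)] = 7652 m/s.
Δv₂ = v_c2 − v_a = 7202 m/s.
Total Δv = Δv₁ + Δv₂ = 19240 m/s = 19.24 km/s.

Δv_total ≈ 19.2 km/s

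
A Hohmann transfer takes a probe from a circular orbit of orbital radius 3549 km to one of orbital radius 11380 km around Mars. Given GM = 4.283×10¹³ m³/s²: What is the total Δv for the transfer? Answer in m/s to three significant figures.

Δv_total ≈ 1420 m/s

r₁ = 3549 km = 3.549×10⁶ m.
r₂ = 11380 km = 1.138×10⁷ m.
Transfer ellipse a_t = (r₁ + r₂)/2 = 7.464×10⁶ m.
At r₁: circular v_c1 = √(μ/r₁) = 3474 m/s; transfer-periapsis v_p = √[μ(2/r₁ − 1/a_t)] = 4289 m/s.
Δv₁ = v_p − v_c1 = 815.4 m/s.
At r₂: circular v_c2 = √(μ/r₂) = 1940 m/s; transfer-apoapsis v_a = √[μ(2/r₂ − 1/a_t)] = 1338 m/s.
Δv₂ = v_c2 − v_a = 602.3 m/s.
Total Δv = Δv₁ + Δv₂ = 1418 m/s.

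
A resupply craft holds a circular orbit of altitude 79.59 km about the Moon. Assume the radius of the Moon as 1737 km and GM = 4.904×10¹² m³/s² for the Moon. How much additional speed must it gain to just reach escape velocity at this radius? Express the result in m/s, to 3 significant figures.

r = 1737 + 79.59 = 1816.6 km = 1.8166×10⁶ m.
Circular speed v_c = √(μ/r) = 1643 m/s.
Escape speed v_esc = √(2μ/r) = √2 × v_c = 2324 m/s.
Δv = v_esc − v_c = 680.6 m/s.

Δv ≈ 681 m/s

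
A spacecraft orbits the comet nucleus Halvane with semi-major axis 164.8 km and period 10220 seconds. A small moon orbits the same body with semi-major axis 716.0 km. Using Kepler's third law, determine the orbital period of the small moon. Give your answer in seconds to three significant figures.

Kepler's third law: T² ∝ a³, so T₂ = T₁ (a₂/a₁)^(3/2).
a₂/a₁ = 4.345, (a₂/a₁)^(3/2) = 9.056.
T₂ = 10220 × 9.056 = 92550 seconds.

T₂ ≈ 92600 seconds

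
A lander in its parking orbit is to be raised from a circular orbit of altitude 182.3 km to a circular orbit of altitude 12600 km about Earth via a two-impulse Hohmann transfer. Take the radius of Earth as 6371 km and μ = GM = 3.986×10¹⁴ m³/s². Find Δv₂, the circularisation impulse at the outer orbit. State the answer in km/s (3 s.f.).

r₁ = 6371 + 182.3 = 6553.3 km = 6.5533×10⁶ m.
r₂ = 6371 + 12600 = 18971 km = 1.8971×10⁷ m.
Transfer ellipse a_t = (r₁ + r₂)/2 = 1.276×10⁷ m.
At r₁: circular v_c1 = √(μ/r₁) = 7799 m/s; transfer-perigee v_p = √[μ(2/r₁ − 1/a_t)] = 9509 m/s.
At r₂: circular v_c2 = √(μ/r₂) = 4584 m/s; transfer-apogee v_a = √[μ(2/r₂ − 1/a_t)] = 3285 m/s.
Δv₂ = v_c2 − v_a = 1299 m/s.
= 1.299 km/s.

Δv ≈ 1.30 km/s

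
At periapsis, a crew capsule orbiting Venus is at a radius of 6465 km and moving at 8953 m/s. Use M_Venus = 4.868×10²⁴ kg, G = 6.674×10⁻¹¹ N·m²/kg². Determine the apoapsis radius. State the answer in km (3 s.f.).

μ = GM = 6.674×10⁻¹¹ × 4.868×10²⁴ = 3.249×10¹⁴ m³/s².
r_p = 6.465×10⁶ m.
Specific energy ε = v²/2 − μ/r = -1.018×10⁷ J/kg, so a = −μ/(2ε) = 1.596×10⁷ m.
The apsides satisfy r_p + r_a = 2a, so the apoapsis radius is 2a − r_p = 2.546×10⁷ m = 25463 km.

apoapsis radius ≈ 25500 km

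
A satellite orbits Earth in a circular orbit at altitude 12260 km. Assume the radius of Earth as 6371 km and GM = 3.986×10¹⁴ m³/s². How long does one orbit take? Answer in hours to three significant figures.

r = 6371 + 12260 = 18631 km = 1.8631×10⁷ m.
Kepler's third law: T = 2π√(r³/μ) = 2π√((1.863×10⁷)³ / 3.986×10¹⁴).
r³/μ = 1.622×10⁷ s², so T = 2π × 4.028×10³ = 2.531×10⁴ s.
Converting: 2.531×10⁴ s ÷ 3600 = 7.030 hours.

T ≈ 7.03 hours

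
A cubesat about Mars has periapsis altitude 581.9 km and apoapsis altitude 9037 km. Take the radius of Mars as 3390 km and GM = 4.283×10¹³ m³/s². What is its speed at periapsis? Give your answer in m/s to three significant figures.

v ≈ 4040 m/s

r_p = 3390 + 581.9 = 3971.9 km = 3.9719×10⁶ m.
r_a = 3390 + 9037 = 12427 km = 1.2427×10⁷ m.
Semi-major axis a = (r_p + r_a)/2 = 8199.5 km = 8.199×10⁶ m.
Vis-viva: v² = μ(2/r − 1/a) = 4.283×10¹³ × (5.035×10⁻⁷ − 1.220×10⁻⁷) = 1.634×10⁷ m²/s².
v = 4043 m/s.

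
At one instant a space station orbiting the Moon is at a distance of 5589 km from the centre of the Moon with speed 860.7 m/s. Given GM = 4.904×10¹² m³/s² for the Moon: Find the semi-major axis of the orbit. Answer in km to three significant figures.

a ≈ 4840 km

r = 5.589×10⁶ m.
Specific orbital energy ε = v²/2 − μ/r = (860.7)²/2 − 4.904×10¹²/5.589×10⁶ = -5.070×10⁵ J/kg.
Since ε = −μ/(2a), a = −μ/(2ε) = 4.836×10⁶ m = 4836.0 km.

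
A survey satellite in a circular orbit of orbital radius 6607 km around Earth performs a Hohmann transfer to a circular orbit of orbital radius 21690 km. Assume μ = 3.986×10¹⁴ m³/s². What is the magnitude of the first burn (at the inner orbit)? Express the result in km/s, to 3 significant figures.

r₁ = 6607 km = 6.607×10⁶ m.
r₂ = 21690 km = 2.169×10⁷ m.
Transfer ellipse a_t = (r₁ + r₂)/2 = 1.415×10⁷ m.
At r₁: circular v_c1 = √(μ/r₁) = 7767 m/s; transfer-perigee v_p = √[μ(2/r₁ − 1/a_t)] = 9617 m/s.
Δv₁ = v_p − v_c1 = 1850 m/s.
= 1.850 km/s.

Δv ≈ 1.85 km/s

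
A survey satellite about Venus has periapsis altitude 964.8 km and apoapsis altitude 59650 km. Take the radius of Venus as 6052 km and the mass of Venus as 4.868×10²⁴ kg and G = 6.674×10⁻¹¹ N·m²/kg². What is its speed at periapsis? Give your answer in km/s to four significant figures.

v ≈ 9.147 km/s

μ = GM = 6.674×10⁻¹¹ × 4.868×10²⁴ = 3.249×10¹⁴ m³/s².
r_p = 6052 + 964.8 = 7016.8 km = 7.0168×10⁶ m.
r_a = 6052 + 59650 = 65702 km = 6.5702×10⁷ m.
Semi-major axis a = (r_p + r_a)/2 = 36359 km = 3.636×10⁷ m.
Vis-viva: v² = μ(2/r − 1/a) = 3.249×10¹⁴ × (2.850×10⁻⁷ − 2.750×10⁻⁸) = 8.367×10⁷ m²/s².
v = 9147 m/s = 9.147 km/s.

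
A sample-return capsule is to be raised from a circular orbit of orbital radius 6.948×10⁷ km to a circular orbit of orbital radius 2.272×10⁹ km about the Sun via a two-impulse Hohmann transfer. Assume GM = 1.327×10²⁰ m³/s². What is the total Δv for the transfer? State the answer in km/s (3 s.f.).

r₁ = 6.948×10⁷ km = 6.948×10¹⁰ m.
r₂ = 2.272×10⁹ km = 2.272×10¹² m.
Transfer ellipse a_t = (r₁ + r₂)/2 = 1.171×10¹² m.
At r₁: circular v_c1 = √(μ/r₁) = 43700 m/s; transfer-perihelion v_p = √[μ(2/r₁ − 1/a_t)] = 60880 m/s.
Δv₁ = v_p − v_c1 = 17180 m/s.
At r₂: circular v_c2 = √(μ/r₂) = 7642 m/s; transfer-aphelion v_a = √[μ(2/r₂ − 1/a_t)] = 1862 m/s.
Δv₂ = v_c2 − v_a = 5781 m/s.
Total Δv = Δv₁ + Δv₂ = 22960 m/s = 22.96 km/s.

Δv_total ≈ 23.0 km/s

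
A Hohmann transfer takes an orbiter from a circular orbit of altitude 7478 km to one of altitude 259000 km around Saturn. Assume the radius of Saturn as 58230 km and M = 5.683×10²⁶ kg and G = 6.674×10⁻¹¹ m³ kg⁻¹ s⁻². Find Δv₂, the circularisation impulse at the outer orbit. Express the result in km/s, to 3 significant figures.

μ = GM = 6.674×10⁻¹¹ × 5.683×10²⁶ = 3.793×10¹⁶ m³/s².
r₁ = 58230 + 7478 = 65708 km = 6.5708×10⁷ m.
r₂ = 58230 + 259000 = 317230 km = 3.1723×10⁸ m.
Transfer ellipse a_t = (r₁ + r₂)/2 = 1.915×10⁸ m.
At r₁: circular v_c1 = √(μ/r₁) = 24030 m/s; transfer-perikrone v_p = √[μ(2/r₁ − 1/a_t)] = 30930 m/s.
At r₂: circular v_c2 = √(μ/r₂) = 10930 m/s; transfer-apokrone v_a = √[μ(2/r₂ − 1/a_t)] = 6406 m/s.
Δv₂ = v_c2 − v_a = 4529 m/s.
= 4.529 km/s.

Δv ≈ 4.53 km/s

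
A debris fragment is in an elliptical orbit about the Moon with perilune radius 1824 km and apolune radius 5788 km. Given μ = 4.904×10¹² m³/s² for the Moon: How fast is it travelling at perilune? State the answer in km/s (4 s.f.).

v ≈ 2.022 km/s

Semi-major axis a = (r_p + r_a)/2 = 3806.0 km = 3.806×10⁶ m.
Vis-viva: v² = μ(2/r − 1/a) = 4.904×10¹² × (1.096×10⁻⁶ − 2.627×10⁻⁷) = 4.089×10⁶ m²/s².
v = 2022 m/s = 2.022 km/s.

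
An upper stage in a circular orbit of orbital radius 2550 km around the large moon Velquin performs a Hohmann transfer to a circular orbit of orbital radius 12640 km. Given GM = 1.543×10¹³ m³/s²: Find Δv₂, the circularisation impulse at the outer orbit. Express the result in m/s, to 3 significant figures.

r₁ = 2550 km = 2.550×10⁶ m.
r₂ = 12640 km = 1.264×10⁷ m.
Transfer ellipse a_t = (r₁ + r₂)/2 = 7.595×10⁶ m.
At r₁: circular v_c1 = √(μ/r₁) = 2460 m/s; transfer-periapsis v_p = √[μ(2/r₁ − 1/a_t)] = 3173 m/s.
At r₂: circular v_c2 = √(μ/r₂) = 1105 m/s; transfer-apoapsis v_a = √[μ(2/r₂ − 1/a_t)] = 640.2 m/s.
Δv₂ = v_c2 − v_a = 464.7 m/s.

Δv ≈ 465 m/s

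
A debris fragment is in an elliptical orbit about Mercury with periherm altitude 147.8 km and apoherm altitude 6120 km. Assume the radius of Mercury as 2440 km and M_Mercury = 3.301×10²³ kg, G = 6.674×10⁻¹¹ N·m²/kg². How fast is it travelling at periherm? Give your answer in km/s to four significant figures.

v ≈ 3.616 km/s

μ = GM = 6.674×10⁻¹¹ × 3.301×10²³ = 2.203×10¹³ m³/s².
r_p = 2440 + 147.8 = 2587.8 km = 2.5878×10⁶ m.
r_a = 2440 + 6120 = 8560.0 km = 8.5600×10⁶ m.
Semi-major axis a = (r_p + r_a)/2 = 5573.9 km = 5.574×10⁶ m.
Vis-viva: v² = μ(2/r − 1/a) = 2.203×10¹³ × (7.729×10⁻⁷ − 1.794×10⁻⁷) = 1.307×10⁷ m²/s².
v = 3616 m/s = 3.616 km/s.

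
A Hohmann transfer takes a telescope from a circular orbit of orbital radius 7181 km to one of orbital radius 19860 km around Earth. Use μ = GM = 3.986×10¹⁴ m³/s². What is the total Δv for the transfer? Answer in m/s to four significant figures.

r₁ = 7181 km = 7.181×10⁶ m.
r₂ = 19860 km = 1.986×10⁷ m.
Transfer ellipse a_t = (r₁ + r₂)/2 = 1.352×10⁷ m.
At r₁: circular v_c1 = √(μ/r₁) = 7450 m/s; transfer-perigee v_p = √[μ(2/r₁ − 1/a_t)] = 9030 m/s.
Δv₁ = v_p − v_c1 = 1579 m/s.
At r₂: circular v_c2 = √(μ/r₂) = 4480 m/s; transfer-apogee v_a = √[μ(2/r₂ − 1/a_t)] = 3265 m/s.
Δv₂ = v_c2 − v_a = 1215 m/s.
Total Δv = Δv₁ + Δv₂ = 2794 m/s.

Δv_total ≈ 2794 m/s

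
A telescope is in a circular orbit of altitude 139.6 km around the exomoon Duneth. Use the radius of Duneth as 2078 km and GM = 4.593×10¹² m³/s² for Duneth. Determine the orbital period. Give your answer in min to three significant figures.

r = 2078 + 139.6 = 2217.6 km = 2.2176×10⁶ m.
Kepler's third law: T = 2π√(r³/μ) = 2π√((2.218×10⁶)³ / 4.593×10¹²).
r³/μ = 2.374×10⁶ s², so T = 2π × 1.541×10³ = 9.682×10³ s.
Converting: 9.682×10³ s ÷ 60.00 = 161.4 min.

T ≈ 161 min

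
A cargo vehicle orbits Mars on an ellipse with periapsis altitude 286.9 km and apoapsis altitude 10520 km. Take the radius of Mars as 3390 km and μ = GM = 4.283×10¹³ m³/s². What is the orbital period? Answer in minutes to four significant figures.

r_p = 3390 + 286.9 = 3676.9 km = 3.6769×10⁶ m.
r_a = 3390 + 10520 = 13910 km = 1.3910×10⁷ m.
Semi-major axis a = (r_p + r_a)/2 = (3676.9 + 13910)/2 = 8793.5 km = 8.793×10⁶ m.
By Kepler's third law T = 2π√(a³/μ) = 2π × 3.984×10³ = 2.503×10⁴ s.
= 417.2 minutes.

T ≈ 417.2 minutes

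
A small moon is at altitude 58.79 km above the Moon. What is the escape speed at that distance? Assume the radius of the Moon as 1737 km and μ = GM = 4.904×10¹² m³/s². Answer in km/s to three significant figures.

v_esc ≈ 2.34 km/s

r = 1737 + 58.79 = 1795.8 km = 1.7958×10⁶ m.
Escape speed v_esc = √(2μ/r) = √(2 × 4.904×10¹² / 1.796×10⁶) = √(5.462×10⁶) = 2337 m/s.
= 2.337 km/s.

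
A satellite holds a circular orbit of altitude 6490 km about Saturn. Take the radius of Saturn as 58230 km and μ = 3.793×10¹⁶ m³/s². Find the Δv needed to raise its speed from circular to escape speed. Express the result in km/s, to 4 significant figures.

r = 58230 + 6490 = 64720 km = 6.4720×10⁷ m.
Circular speed v_c = √(μ/r) = 24210 m/s.
Escape speed v_esc = √(2μ/r) = √2 × v_c = 34240 m/s.
Δv = v_esc − v_c = 10030 m/s = 10.03 km/s.

Δv ≈ 10.03 km/s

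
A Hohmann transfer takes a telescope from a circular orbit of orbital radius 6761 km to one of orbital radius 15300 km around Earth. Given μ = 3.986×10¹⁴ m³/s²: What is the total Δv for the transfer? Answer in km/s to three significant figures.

r₁ = 6761 km = 6.761×10⁶ m.
r₂ = 15300 km = 1.530×10⁷ m.
Transfer ellipse a_t = (r₁ + r₂)/2 = 1.103×10⁷ m.
At r₁: circular v_c1 = √(μ/r₁) = 7678 m/s; transfer-perigee v_p = √[μ(2/r₁ − 1/a_t)] = 9043 m/s.
Δv₁ = v_p − v_c1 = 1365 m/s.
At r₂: circular v_c2 = √(μ/r₂) = 5104 m/s; transfer-apogee v_a = √[μ(2/r₂ − 1/a_t)] = 3996 m/s.
Δv₂ = v_c2 − v_a = 1108 m/s.
Total Δv = Δv₁ + Δv₂ = 2473 m/s = 2.473 km/s.

Δv_total ≈ 2.47 km/s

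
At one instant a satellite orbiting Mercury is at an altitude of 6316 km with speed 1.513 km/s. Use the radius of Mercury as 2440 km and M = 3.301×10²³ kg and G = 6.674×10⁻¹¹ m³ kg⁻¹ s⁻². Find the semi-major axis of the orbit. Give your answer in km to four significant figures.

a ≈ 8032 km

μ = GM = 6.674×10⁻¹¹ × 3.301×10²³ = 2.203×10¹³ m³/s².
r = 2440 + 6316 = 8756.0 km = 8.756×10⁶ m.
Specific orbital energy ε = v²/2 − μ/r = (1513)²/2 − 2.203×10¹³/8.756×10⁶ = -1.372×10⁶ J/kg.
Since ε = −μ/(2a), a = −μ/(2ε) = 8.032×10⁶ m = 8031.6 km.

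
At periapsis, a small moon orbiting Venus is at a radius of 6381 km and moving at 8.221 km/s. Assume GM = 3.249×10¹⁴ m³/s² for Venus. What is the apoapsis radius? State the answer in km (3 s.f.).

r_p = 6.381×10⁶ m.
Specific energy ε = v²/2 − μ/r = -1.712×10⁷ J/kg, so a = −μ/(2ε) = 9.486×10⁶ m.
The apsides satisfy r_p + r_a = 2a, so the apoapsis radius is 2a − r_p = 1.259×10⁷ m = 12592 km.

apoapsis radius ≈ 12600 km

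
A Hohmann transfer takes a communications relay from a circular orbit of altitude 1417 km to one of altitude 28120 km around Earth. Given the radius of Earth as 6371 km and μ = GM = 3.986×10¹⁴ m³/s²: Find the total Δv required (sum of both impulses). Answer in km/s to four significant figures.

Δv_total ≈ 3.320 km/s

r₁ = 6371 + 1417 = 7788.0 km = 7.7880×10⁶ m.
r₂ = 6371 + 28120 = 34491 km = 3.4491×10⁷ m.
Transfer ellipse a_t = (r₁ + r₂)/2 = 2.114×10⁷ m.
At r₁: circular v_c1 = √(μ/r₁) = 7154 m/s; transfer-perigee v_p = √[μ(2/r₁ − 1/a_t)] = 9138 m/s.
Δv₁ = v_p − v_c1 = 1984 m/s.
At r₂: circular v_c2 = √(μ/r₂) = 3400 m/s; transfer-apogee v_a = √[μ(2/r₂ − 1/a_t)] = 2063 m/s.
Δv₂ = v_c2 − v_a = 1336 m/s.
Total Δv = Δv₁ + Δv₂ = 3320 m/s = 3.320 km/s.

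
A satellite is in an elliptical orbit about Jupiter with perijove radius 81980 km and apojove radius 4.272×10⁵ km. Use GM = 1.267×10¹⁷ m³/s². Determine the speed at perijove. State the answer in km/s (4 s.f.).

v ≈ 50.92 km/s

Semi-major axis a = (r_p + r_a)/2 = 2.5459×10⁵ km = 2.546×10⁸ m.
Vis-viva: v² = μ(2/r − 1/a) = 1.267×10¹⁷ × (2.440×10⁻⁸ − 3.928×10⁻⁹) = 2.593×10⁹ m²/s².
v = 50920 m/s = 50.92 km/s.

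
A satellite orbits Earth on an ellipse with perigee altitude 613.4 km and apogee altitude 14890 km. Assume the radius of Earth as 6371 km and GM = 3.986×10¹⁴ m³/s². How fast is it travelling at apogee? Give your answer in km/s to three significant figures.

v ≈ 3.04 km/s

r_p = 6371 + 613.4 = 6984.4 km = 6.9844×10⁶ m.
r_a = 6371 + 14890 = 21261 km = 2.1261×10⁷ m.
Semi-major axis a = (r_p + r_a)/2 = 14123 km = 1.412×10⁷ m.
Vis-viva: v² = μ(2/r − 1/a) = 3.986×10¹⁴ × (9.407×10⁻⁸ − 7.081×10⁻⁸) = 9.272×10⁶ m²/s².
v = 3045 m/s = 3.045 km/s.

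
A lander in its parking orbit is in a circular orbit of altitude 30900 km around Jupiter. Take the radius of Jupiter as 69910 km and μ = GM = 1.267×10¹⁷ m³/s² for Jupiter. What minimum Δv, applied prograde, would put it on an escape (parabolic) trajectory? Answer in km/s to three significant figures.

r = 69910 + 30900 = 100810 km = 1.0081×10⁸ m.
Circular speed v_c = √(μ/r) = 35450 m/s.
Escape speed v_esc = √(2μ/r) = √2 × v_c = 50140 m/s.
Δv = v_esc − v_c = 14680 m/s = 14.68 km/s.

Δv ≈ 14.7 km/s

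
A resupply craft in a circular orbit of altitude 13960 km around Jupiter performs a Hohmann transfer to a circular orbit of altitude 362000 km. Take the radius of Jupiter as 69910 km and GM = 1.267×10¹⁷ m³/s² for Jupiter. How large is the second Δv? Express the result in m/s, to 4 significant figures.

Δv ≈ 7360 m/s

r₁ = 69910 + 13960 = 83870 km = 8.3870×10⁷ m.
r₂ = 69910 + 362000 = 431910 km = 4.3191×10⁸ m.
Transfer ellipse a_t = (r₁ + r₂)/2 = 2.579×10⁸ m.
At r₁: circular v_c1 = √(μ/r₁) = 38870 m/s; transfer-perijove v_p = √[μ(2/r₁ − 1/a_t)] = 50300 m/s.
At r₂: circular v_c2 = √(μ/r₂) = 17130 m/s; transfer-apojove v_a = √[μ(2/r₂ − 1/a_t)] = 9767 m/s.
Δv₂ = v_c2 − v_a = 7360 m/s.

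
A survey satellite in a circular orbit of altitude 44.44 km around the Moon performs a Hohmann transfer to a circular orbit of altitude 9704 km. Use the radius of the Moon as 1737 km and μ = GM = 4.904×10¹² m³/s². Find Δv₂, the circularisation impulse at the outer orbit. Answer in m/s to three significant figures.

r₁ = 1737 + 44.44 = 1781.4 km = 1.7814×10⁶ m.
r₂ = 1737 + 9704 = 11441 km = 1.1441×10⁷ m.
Transfer ellipse a_t = (r₁ + r₂)/2 = 6.611×10⁶ m.
At r₁: circular v_c1 = √(μ/r₁) = 1659 m/s; transfer-perilune v_p = √[μ(2/r₁ − 1/a_t)] = 2183 m/s.
At r₂: circular v_c2 = √(μ/r₂) = 654.7 m/s; transfer-apolune v_a = √[μ(2/r₂ − 1/a_t)] = 339.9 m/s.
Δv₂ = v_c2 − v_a = 314.9 m/s.

Δv ≈ 315 m/s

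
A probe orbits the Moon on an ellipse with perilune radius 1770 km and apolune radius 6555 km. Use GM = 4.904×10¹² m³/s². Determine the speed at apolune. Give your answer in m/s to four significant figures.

v ≈ 564.0 m/s

Semi-major axis a = (r_p + r_a)/2 = 4162.5 km = 4.162×10⁶ m.
Vis-viva: v² = μ(2/r − 1/a) = 4.904×10¹² × (3.051×10⁻⁷ − 2.402×10⁻⁷) = 3.181×10⁵ m²/s².
v = 564.0 m/s.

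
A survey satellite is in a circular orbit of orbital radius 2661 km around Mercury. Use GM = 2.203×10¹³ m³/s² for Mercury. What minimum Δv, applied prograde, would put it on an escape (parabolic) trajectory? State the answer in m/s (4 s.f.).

Δv ≈ 1192 m/s

r = 2661 km = 2.661×10⁶ m.
Circular speed v_c = √(μ/r) = 2877 m/s.
Escape speed v_esc = √(2μ/r) = √2 × v_c = 4069 m/s.
Δv = v_esc − v_c = 1192 m/s.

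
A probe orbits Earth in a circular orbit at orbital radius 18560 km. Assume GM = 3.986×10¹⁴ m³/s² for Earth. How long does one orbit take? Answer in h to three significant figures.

T ≈ 6.99 h

r = 18560 km = 1.856×10⁷ m.
Kepler's third law: T = 2π√(r³/μ) = 2π√((1.856×10⁷)³ / 3.986×10¹⁴).
r³/μ = 1.604×10⁷ s², so T = 2π × 4.005×10³ = 2.516×10⁴ s.
Converting: 2.516×10⁴ s ÷ 3600 = 6.990 h.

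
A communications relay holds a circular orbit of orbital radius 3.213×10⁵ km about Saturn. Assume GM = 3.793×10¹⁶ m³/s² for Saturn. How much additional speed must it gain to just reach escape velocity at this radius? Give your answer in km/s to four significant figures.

r = 3.213×10⁵ km = 3.213×10⁸ m.
Circular speed v_c = √(μ/r) = 10870 m/s.
Escape speed v_esc = √(2μ/r) = √2 × v_c = 15370 m/s.
Δv = v_esc − v_c = 4500 m/s = 4.500 km/s.

Δv ≈ 4.500 km/s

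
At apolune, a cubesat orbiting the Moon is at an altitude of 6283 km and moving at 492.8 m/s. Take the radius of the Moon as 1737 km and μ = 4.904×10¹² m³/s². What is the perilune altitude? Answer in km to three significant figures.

r_a = 1737 + 6283 = 8020.0 km = 8.020×10⁶ m.
Specific energy ε = v²/2 − μ/r = -4.900×10⁵ J/kg, so a = −μ/(2ε) = 5.004×10⁶ m.
The apsides satisfy r_p + r_a = 2a, so the perilune radius is 2a − r_a = 1.987×10⁶ m = 1987.2 km.
Perilune altitude = 1987.2 − 1737 = 250.24 km.

perilune altitude ≈ 250 km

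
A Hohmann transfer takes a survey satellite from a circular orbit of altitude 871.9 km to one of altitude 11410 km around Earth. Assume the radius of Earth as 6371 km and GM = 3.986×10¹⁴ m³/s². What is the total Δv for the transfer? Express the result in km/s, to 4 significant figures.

r₁ = 6371 + 871.9 = 7242.9 km = 7.2429×10⁶ m.
r₂ = 6371 + 11410 = 17781 km = 1.7781×10⁷ m.
Transfer ellipse a_t = (r₁ + r₂)/2 = 1.251×10⁷ m.
At r₁: circular v_c1 = √(μ/r₁) = 7418 m/s; transfer-perigee v_p = √[μ(2/r₁ − 1/a_t)] = 8844 m/s.
Δv₁ = v_p − v_c1 = 1425 m/s.
At r₂: circular v_c2 = √(μ/r₂) = 4735 m/s; transfer-apogee v_a = √[μ(2/r₂ − 1/a_t)] = 3602 m/s.
Δv₂ = v_c2 − v_a = 1132 m/s.
Total Δv = Δv₁ + Δv₂ = 2557 m/s = 2.557 km/s.

Δv_total ≈ 2.557 km/s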